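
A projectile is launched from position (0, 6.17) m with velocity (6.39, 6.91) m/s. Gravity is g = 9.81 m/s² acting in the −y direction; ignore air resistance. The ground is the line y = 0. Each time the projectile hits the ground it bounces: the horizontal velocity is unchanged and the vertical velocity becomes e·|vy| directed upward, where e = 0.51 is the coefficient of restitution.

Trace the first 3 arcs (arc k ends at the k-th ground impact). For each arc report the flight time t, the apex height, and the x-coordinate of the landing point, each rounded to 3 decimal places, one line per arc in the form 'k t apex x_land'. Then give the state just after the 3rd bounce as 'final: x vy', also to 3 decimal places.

1 2.029 8.604 12.964
2 1.351 2.238 21.596
3 0.689 0.582 25.999
final: 25.999 1.723

Arc 1: start y=6.170, vy=6.910 → t=2.029, apex=8.604, x_land=12.964, impact vy=-12.992
  bounce: vy ← 0.51·12.992 = 6.626
Arc 2: start y=0.000, vy=6.626 → t=1.351, apex=2.238, x_land=21.596, impact vy=-6.626
  bounce: vy ← 0.51·6.626 = 3.379
Arc 3: start y=0.000, vy=3.379 → t=0.689, apex=0.582, x_land=25.999, impact vy=-3.379
  bounce: vy ← 0.51·3.379 = 1.723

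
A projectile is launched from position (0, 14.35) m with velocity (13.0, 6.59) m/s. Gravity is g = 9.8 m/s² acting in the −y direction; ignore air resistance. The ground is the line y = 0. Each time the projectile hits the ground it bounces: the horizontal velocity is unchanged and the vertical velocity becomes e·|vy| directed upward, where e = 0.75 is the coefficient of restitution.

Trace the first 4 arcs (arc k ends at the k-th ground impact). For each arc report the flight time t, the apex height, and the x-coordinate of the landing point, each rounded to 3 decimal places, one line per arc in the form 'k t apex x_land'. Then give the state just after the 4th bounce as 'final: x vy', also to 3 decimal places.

Arc 1: start y=14.350, vy=6.590 → t=2.511, apex=16.566, x_land=32.645, impact vy=-18.019
  bounce: vy ← 0.75·18.019 = 13.514
Arc 2: start y=0.000, vy=13.514 → t=2.758, apex=9.318, x_land=68.499, impact vy=-13.514
  bounce: vy ← 0.75·13.514 = 10.136
Arc 3: start y=0.000, vy=10.136 → t=2.069, apex=5.241, x_land=95.390, impact vy=-10.136
  bounce: vy ← 0.75·10.136 = 7.602
Arc 4: start y=0.000, vy=7.602 → t=1.551, apex=2.948, x_land=115.558, impact vy=-7.602
  bounce: vy ← 0.75·7.602 = 5.701

1 2.511 16.566 32.645
2 2.758 9.318 68.499
3 2.069 5.241 95.390
4 1.551 2.948 115.558
final: 115.558 5.701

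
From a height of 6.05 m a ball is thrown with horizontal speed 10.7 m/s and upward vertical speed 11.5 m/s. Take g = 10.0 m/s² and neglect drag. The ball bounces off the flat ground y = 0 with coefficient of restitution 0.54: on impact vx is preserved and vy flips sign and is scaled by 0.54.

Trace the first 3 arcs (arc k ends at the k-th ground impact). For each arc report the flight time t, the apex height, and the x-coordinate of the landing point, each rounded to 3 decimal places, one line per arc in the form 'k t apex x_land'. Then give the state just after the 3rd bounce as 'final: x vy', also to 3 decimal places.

1 2.741 12.662 29.333
2 1.719 3.692 47.723
3 0.928 1.077 57.653
final: 57.653 2.506

Arc 1: start y=6.050, vy=11.500 → t=2.741, apex=12.662, x_land=29.333, impact vy=-15.914
  bounce: vy ← 0.54·15.914 = 8.593
Arc 2: start y=0.000, vy=8.593 → t=1.719, apex=3.692, x_land=47.723, impact vy=-8.593
  bounce: vy ← 0.54·8.593 = 4.640
Arc 3: start y=0.000, vy=4.640 → t=0.928, apex=1.077, x_land=57.653, impact vy=-4.640
  bounce: vy ← 0.54·4.640 = 2.506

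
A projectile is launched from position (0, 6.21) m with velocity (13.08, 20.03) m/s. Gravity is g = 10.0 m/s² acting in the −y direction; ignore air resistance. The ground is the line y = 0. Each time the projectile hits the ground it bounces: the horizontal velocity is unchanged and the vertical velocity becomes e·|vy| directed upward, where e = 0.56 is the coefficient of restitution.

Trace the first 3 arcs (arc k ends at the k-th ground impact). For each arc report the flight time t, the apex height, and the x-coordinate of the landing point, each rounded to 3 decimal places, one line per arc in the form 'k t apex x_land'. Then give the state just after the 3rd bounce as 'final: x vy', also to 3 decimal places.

Arc 1: start y=6.210, vy=20.030 → t=4.295, apex=26.270, x_land=56.181, impact vy=-22.922
  bounce: vy ← 0.56·22.922 = 12.836
Arc 2: start y=0.000, vy=12.836 → t=2.567, apex=8.238, x_land=89.760, impact vy=-12.836
  bounce: vy ← 0.56·12.836 = 7.188
Arc 3: start y=0.000, vy=7.188 → t=1.438, apex=2.584, x_land=108.564, impact vy=-7.188
  bounce: vy ← 0.56·7.188 = 4.025

1 4.295 26.270 56.181
2 2.567 8.238 89.760
3 1.438 2.584 108.564
final: 108.564 4.025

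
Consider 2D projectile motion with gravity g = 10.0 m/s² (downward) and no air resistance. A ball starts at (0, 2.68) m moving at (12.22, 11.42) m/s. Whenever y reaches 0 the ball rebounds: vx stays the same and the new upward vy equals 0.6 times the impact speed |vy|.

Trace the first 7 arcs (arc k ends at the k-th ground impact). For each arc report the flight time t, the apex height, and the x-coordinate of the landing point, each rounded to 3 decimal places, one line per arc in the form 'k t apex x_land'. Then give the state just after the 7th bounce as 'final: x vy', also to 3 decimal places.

Arc 1: start y=2.680, vy=11.420 → t=2.499, apex=9.201, x_land=30.532, impact vy=-13.565
  bounce: vy ← 0.6·13.565 = 8.139
Arc 2: start y=0.000, vy=8.139 → t=1.628, apex=3.312, x_land=50.424, impact vy=-8.139
  bounce: vy ← 0.6·8.139 = 4.883
Arc 3: start y=0.000, vy=4.883 → t=0.977, apex=1.192, x_land=62.359, impact vy=-4.883
  bounce: vy ← 0.6·4.883 = 2.930
Arc 4: start y=0.000, vy=2.930 → t=0.586, apex=0.429, x_land=69.521, impact vy=-2.930
  bounce: vy ← 0.6·2.930 = 1.758
Arc 5: start y=0.000, vy=1.758 → t=0.352, apex=0.155, x_land=73.817, impact vy=-1.758
  bounce: vy ← 0.6·1.758 = 1.055
Arc 6: start y=0.000, vy=1.055 → t=0.211, apex=0.056, x_land=76.395, impact vy=-1.055
  bounce: vy ← 0.6·1.055 = 0.633
Arc 7: start y=0.000, vy=0.633 → t=0.127, apex=0.020, x_land=77.942, impact vy=-0.633
  bounce: vy ← 0.6·0.633 = 0.380

1 2.499 9.201 30.532
2 1.628 3.312 50.424
3 0.977 1.192 62.359
4 0.586 0.429 69.521
5 0.352 0.155 73.817
6 0.211 0.056 76.395
7 0.127 0.020 77.942
final: 77.942 0.380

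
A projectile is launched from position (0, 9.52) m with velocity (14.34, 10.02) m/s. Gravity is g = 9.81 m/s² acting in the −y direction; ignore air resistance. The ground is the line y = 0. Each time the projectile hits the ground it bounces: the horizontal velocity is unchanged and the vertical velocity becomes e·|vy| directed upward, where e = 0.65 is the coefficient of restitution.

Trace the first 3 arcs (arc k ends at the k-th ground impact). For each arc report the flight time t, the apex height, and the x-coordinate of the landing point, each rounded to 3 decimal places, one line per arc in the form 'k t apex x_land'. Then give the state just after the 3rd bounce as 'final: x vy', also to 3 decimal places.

Arc 1: start y=9.520, vy=10.020 → t=2.749, apex=14.637, x_land=39.419, impact vy=-16.946
  bounce: vy ← 0.65·16.946 = 11.015
Arc 2: start y=0.000, vy=11.015 → t=2.246, apex=6.184, x_land=71.622, impact vy=-11.015
  bounce: vy ← 0.65·11.015 = 7.160
Arc 3: start y=0.000, vy=7.160 → t=1.460, apex=2.613, x_land=92.555, impact vy=-7.160
  bounce: vy ← 0.65·7.160 = 4.654

1 2.749 14.637 39.419
2 2.246 6.184 71.622
3 1.460 2.613 92.555
final: 92.555 4.654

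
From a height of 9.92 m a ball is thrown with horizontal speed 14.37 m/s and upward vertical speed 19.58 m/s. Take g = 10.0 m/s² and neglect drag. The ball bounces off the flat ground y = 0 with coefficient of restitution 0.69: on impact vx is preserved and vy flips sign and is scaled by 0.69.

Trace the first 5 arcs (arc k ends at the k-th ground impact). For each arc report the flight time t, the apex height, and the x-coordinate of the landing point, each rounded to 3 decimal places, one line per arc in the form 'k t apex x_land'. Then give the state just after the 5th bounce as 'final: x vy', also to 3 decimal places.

Arc 1: start y=9.920, vy=19.580 → t=4.370, apex=29.089, x_land=62.797, impact vy=-24.120
  bounce: vy ← 0.69·24.120 = 16.643
Arc 2: start y=0.000, vy=16.643 → t=3.329, apex=13.849, x_land=110.628, impact vy=-16.643
  bounce: vy ← 0.69·16.643 = 11.484
Arc 3: start y=0.000, vy=11.484 → t=2.297, apex=6.594, x_land=143.632, impact vy=-11.484
  bounce: vy ← 0.69·11.484 = 7.924
Arc 4: start y=0.000, vy=7.924 → t=1.585, apex=3.139, x_land=166.405, impact vy=-7.924
  bounce: vy ← 0.69·7.924 = 5.467
Arc 5: start y=0.000, vy=5.467 → t=1.093, apex=1.495, x_land=182.118, impact vy=-5.467
  bounce: vy ← 0.69·5.467 = 3.772

1 4.370 29.089 62.797
2 3.329 13.849 110.628
3 2.297 6.594 143.632
4 1.585 3.139 166.405
5 1.093 1.495 182.118
final: 182.118 3.772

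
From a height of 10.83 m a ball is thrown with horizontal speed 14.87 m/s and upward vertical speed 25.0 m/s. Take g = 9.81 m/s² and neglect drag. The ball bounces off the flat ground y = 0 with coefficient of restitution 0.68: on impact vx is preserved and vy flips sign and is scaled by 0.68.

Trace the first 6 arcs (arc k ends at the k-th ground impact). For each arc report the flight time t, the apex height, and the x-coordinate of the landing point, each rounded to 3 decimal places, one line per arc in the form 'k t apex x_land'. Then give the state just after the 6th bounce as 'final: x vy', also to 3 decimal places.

1 5.498 42.685 81.761
2 4.012 19.738 141.419
3 2.728 9.127 181.987
4 1.855 4.220 209.573
5 1.261 1.951 228.331
6 0.858 0.902 241.087
final: 241.087 2.861

Arc 1: start y=10.830, vy=25.000 → t=5.498, apex=42.685, x_land=81.761, impact vy=-28.939
  bounce: vy ← 0.68·28.939 = 19.679
Arc 2: start y=0.000, vy=19.679 → t=4.012, apex=19.738, x_land=141.419, impact vy=-19.679
  bounce: vy ← 0.68·19.679 = 13.382
Arc 3: start y=0.000, vy=13.382 → t=2.728, apex=9.127, x_land=181.987, impact vy=-13.382
  bounce: vy ← 0.68·13.382 = 9.099
Arc 4: start y=0.000, vy=9.099 → t=1.855, apex=4.220, x_land=209.573, impact vy=-9.099
  bounce: vy ← 0.68·9.099 = 6.188
Arc 5: start y=0.000, vy=6.188 → t=1.261, apex=1.951, x_land=228.331, impact vy=-6.188
  bounce: vy ← 0.68·6.188 = 4.208
Arc 6: start y=0.000, vy=4.208 → t=0.858, apex=0.902, x_land=241.087, impact vy=-4.208
  bounce: vy ← 0.68·4.208 = 2.861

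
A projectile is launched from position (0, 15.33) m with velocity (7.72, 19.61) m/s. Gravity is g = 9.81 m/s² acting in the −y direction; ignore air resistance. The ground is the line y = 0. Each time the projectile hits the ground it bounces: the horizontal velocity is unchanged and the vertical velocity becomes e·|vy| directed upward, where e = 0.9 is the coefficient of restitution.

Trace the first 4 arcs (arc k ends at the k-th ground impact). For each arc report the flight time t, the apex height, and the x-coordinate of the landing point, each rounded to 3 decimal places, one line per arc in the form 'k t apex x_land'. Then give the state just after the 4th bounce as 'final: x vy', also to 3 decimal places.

1 4.668 34.930 36.034
2 4.803 28.293 73.116
3 4.323 22.918 106.490
4 3.891 18.563 136.527
final: 136.527 17.176

Arc 1: start y=15.330, vy=19.610 → t=4.668, apex=34.930, x_land=36.034, impact vy=-26.179
  bounce: vy ← 0.9·26.179 = 23.561
Arc 2: start y=0.000, vy=23.561 → t=4.803, apex=28.293, x_land=73.116, impact vy=-23.561
  bounce: vy ← 0.9·23.561 = 21.205
Arc 3: start y=0.000, vy=21.205 → t=4.323, apex=22.918, x_land=106.490, impact vy=-21.205
  bounce: vy ← 0.9·21.205 = 19.084
Arc 4: start y=0.000, vy=19.084 → t=3.891, apex=18.563, x_land=136.527, impact vy=-19.084
  bounce: vy ← 0.9·19.084 = 17.176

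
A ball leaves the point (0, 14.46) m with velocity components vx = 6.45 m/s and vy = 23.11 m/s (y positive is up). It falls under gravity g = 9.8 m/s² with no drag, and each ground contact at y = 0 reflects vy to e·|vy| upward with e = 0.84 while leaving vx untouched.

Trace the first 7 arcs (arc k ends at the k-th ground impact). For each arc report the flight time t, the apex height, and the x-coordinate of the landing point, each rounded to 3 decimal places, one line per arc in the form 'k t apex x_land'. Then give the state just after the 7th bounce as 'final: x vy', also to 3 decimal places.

Arc 1: start y=14.460, vy=23.110 → t=5.276, apex=41.709, x_land=34.028, impact vy=-28.592
  bounce: vy ← 0.84·28.592 = 24.017
Arc 2: start y=0.000, vy=24.017 → t=4.901, apex=29.430, x_land=65.642, impact vy=-24.017
  bounce: vy ← 0.84·24.017 = 20.174
Arc 3: start y=0.000, vy=20.174 → t=4.117, apex=20.766, x_land=92.199, impact vy=-20.174
  bounce: vy ← 0.84·20.174 = 16.946
Arc 4: start y=0.000, vy=16.946 → t=3.458, apex=14.652, x_land=114.506, impact vy=-16.946
  bounce: vy ← 0.84·16.946 = 14.235
Arc 5: start y=0.000, vy=14.235 → t=2.905, apex=10.339, x_land=133.243, impact vy=-14.235
  bounce: vy ← 0.84·14.235 = 11.957
Arc 6: start y=0.000, vy=11.957 → t=2.440, apex=7.295, x_land=148.983, impact vy=-11.957
  bounce: vy ← 0.84·11.957 = 10.044
Arc 7: start y=0.000, vy=10.044 → t=2.050, apex=5.147, x_land=162.205, impact vy=-10.044
  bounce: vy ← 0.84·10.044 = 8.437

1 5.276 41.709 34.028
2 4.901 29.430 65.642
3 4.117 20.766 92.199
4 3.458 14.652 114.506
5 2.905 10.339 133.243
6 2.440 7.295 148.983
7 2.050 5.147 162.205
final: 162.205 8.437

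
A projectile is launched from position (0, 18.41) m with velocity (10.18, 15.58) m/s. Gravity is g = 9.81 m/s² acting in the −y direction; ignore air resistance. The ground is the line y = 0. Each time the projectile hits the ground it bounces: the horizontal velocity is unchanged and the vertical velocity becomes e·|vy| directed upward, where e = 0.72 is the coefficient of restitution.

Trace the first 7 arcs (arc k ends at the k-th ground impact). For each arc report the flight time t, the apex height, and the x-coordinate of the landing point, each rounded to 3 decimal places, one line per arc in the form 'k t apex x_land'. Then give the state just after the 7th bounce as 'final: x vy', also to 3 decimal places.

1 4.093 30.782 41.670
2 3.607 15.957 78.393
3 2.597 8.272 104.833
4 1.870 4.288 123.871
5 1.346 2.223 137.577
6 0.969 1.152 147.446
7 0.698 0.597 154.552
final: 154.552 2.465

Arc 1: start y=18.410, vy=15.580 → t=4.093, apex=30.782, x_land=41.670, impact vy=-24.575
  bounce: vy ← 0.72·24.575 = 17.694
Arc 2: start y=0.000, vy=17.694 → t=3.607, apex=15.957, x_land=78.393, impact vy=-17.694
  bounce: vy ← 0.72·17.694 = 12.740
Arc 3: start y=0.000, vy=12.740 → t=2.597, apex=8.272, x_land=104.833, impact vy=-12.740
  bounce: vy ← 0.72·12.740 = 9.173
Arc 4: start y=0.000, vy=9.173 → t=1.870, apex=4.288, x_land=123.871, impact vy=-9.173
  bounce: vy ← 0.72·9.173 = 6.604
Arc 5: start y=0.000, vy=6.604 → t=1.346, apex=2.223, x_land=137.577, impact vy=-6.604
  bounce: vy ← 0.72·6.604 = 4.755
Arc 6: start y=0.000, vy=4.755 → t=0.969, apex=1.152, x_land=147.446, impact vy=-4.755
  bounce: vy ← 0.72·4.755 = 3.424
Arc 7: start y=0.000, vy=3.424 → t=0.698, apex=0.597, x_land=154.552, impact vy=-3.424
  bounce: vy ← 0.72·3.424 = 2.465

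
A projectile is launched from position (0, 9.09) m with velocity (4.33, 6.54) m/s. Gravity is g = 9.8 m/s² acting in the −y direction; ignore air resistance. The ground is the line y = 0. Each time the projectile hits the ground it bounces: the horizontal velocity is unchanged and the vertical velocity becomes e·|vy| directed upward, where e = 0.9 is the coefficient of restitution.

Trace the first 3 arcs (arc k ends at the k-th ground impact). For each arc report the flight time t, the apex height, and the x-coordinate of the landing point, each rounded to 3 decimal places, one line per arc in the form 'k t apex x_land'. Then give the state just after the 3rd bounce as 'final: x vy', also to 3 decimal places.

Arc 1: start y=9.090, vy=6.540 → t=2.184, apex=11.272, x_land=9.457, impact vy=-14.864
  bounce: vy ← 0.9·14.864 = 13.378
Arc 2: start y=0.000, vy=13.378 → t=2.730, apex=9.131, x_land=21.278, impact vy=-13.378
  bounce: vy ← 0.9·13.378 = 12.040
Arc 3: start y=0.000, vy=12.040 → t=2.457, apex=7.396, x_land=31.918, impact vy=-12.040
  bounce: vy ← 0.9·12.040 = 10.836

1 2.184 11.272 9.457
2 2.730 9.131 21.278
3 2.457 7.396 31.918
final: 31.918 10.836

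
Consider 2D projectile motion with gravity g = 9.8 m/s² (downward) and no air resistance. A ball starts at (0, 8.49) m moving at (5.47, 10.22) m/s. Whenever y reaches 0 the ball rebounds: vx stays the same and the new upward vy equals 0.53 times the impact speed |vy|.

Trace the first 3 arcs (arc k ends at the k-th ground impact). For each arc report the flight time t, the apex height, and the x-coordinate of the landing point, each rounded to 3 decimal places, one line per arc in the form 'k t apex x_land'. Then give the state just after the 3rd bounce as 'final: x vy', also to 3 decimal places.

1 2.722 13.819 14.890
2 1.780 3.882 24.628
3 0.943 1.090 29.788
final: 29.788 2.450

Arc 1: start y=8.490, vy=10.220 → t=2.722, apex=13.819, x_land=14.890, impact vy=-16.458
  bounce: vy ← 0.53·16.458 = 8.723
Arc 2: start y=0.000, vy=8.723 → t=1.780, apex=3.882, x_land=24.628, impact vy=-8.723
  bounce: vy ← 0.53·8.723 = 4.623
Arc 3: start y=0.000, vy=4.623 → t=0.943, apex=1.090, x_land=29.788, impact vy=-4.623
  bounce: vy ← 0.53·4.623 = 2.450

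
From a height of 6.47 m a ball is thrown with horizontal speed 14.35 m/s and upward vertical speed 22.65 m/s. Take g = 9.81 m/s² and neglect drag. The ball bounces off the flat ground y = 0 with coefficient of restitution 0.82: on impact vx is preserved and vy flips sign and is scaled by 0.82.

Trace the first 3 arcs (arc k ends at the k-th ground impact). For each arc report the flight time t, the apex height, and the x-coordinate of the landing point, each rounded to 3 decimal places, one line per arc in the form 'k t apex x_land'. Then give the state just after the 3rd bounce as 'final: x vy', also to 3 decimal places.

Arc 1: start y=6.470, vy=22.650 → t=4.888, apex=32.618, x_land=70.137, impact vy=-25.298
  bounce: vy ← 0.82·25.298 = 20.744
Arc 2: start y=0.000, vy=20.744 → t=4.229, apex=21.932, x_land=130.826, impact vy=-20.744
  bounce: vy ← 0.82·20.744 = 17.010
Arc 3: start y=0.000, vy=17.010 → t=3.468, apex=14.747, x_land=180.590, impact vy=-17.010
  bounce: vy ← 0.82·17.010 = 13.948

1 4.888 32.618 70.137
2 4.229 21.932 130.826
3 3.468 14.747 180.590
final: 180.590 13.948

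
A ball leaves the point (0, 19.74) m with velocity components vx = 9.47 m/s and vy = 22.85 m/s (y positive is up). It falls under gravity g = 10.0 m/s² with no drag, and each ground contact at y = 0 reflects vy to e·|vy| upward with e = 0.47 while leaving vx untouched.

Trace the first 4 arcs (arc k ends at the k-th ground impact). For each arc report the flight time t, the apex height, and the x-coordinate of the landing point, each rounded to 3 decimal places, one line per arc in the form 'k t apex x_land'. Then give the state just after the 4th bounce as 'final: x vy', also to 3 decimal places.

1 5.313 45.846 50.315
2 2.846 10.127 77.270
3 1.338 2.237 89.939
4 0.629 0.494 95.894
final: 95.894 1.478

Arc 1: start y=19.740, vy=22.850 → t=5.313, apex=45.846, x_land=50.315, impact vy=-30.281
  bounce: vy ← 0.47·30.281 = 14.232
Arc 2: start y=0.000, vy=14.232 → t=2.846, apex=10.127, x_land=77.270, impact vy=-14.232
  bounce: vy ← 0.47·14.232 = 6.689
Arc 3: start y=0.000, vy=6.689 → t=1.338, apex=2.237, x_land=89.939, impact vy=-6.689
  bounce: vy ← 0.47·6.689 = 3.144
Arc 4: start y=0.000, vy=3.144 → t=0.629, apex=0.494, x_land=95.894, impact vy=-3.144
  bounce: vy ← 0.47·3.144 = 1.478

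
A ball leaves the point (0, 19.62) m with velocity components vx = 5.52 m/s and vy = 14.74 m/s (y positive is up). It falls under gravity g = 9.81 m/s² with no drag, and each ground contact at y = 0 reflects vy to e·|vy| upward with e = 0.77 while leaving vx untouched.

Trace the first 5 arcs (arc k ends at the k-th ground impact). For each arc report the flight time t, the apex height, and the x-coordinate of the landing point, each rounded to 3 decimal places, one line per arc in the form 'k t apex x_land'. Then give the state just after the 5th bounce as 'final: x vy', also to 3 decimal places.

1 4.004 30.694 22.103
2 3.852 18.198 43.368
3 2.966 10.790 59.742
4 2.284 6.397 72.350
5 1.759 3.793 82.058
final: 82.058 6.642

Arc 1: start y=19.620, vy=14.740 → t=4.004, apex=30.694, x_land=22.103, impact vy=-24.540
  bounce: vy ← 0.77·24.540 = 18.896
Arc 2: start y=0.000, vy=18.896 → t=3.852, apex=18.198, x_land=43.368, impact vy=-18.896
  bounce: vy ← 0.77·18.896 = 14.550
Arc 3: start y=0.000, vy=14.550 → t=2.966, apex=10.790, x_land=59.742, impact vy=-14.550
  bounce: vy ← 0.77·14.550 = 11.203
Arc 4: start y=0.000, vy=11.203 → t=2.284, apex=6.397, x_land=72.350, impact vy=-11.203
  bounce: vy ← 0.77·11.203 = 8.627
Arc 5: start y=0.000, vy=8.627 → t=1.759, apex=3.793, x_land=82.058, impact vy=-8.627
  bounce: vy ← 0.77·8.627 = 6.642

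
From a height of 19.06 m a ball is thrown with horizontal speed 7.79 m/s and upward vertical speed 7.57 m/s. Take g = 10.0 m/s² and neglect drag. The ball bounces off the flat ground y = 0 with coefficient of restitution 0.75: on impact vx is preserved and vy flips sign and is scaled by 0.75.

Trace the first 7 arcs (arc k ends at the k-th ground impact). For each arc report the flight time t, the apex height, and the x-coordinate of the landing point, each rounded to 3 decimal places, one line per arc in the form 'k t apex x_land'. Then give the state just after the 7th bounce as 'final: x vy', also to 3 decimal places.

1 2.851 21.925 22.210
2 3.141 12.333 46.679
3 2.356 6.937 65.030
4 1.767 3.902 78.794
5 1.325 2.195 89.117
6 0.994 1.235 96.859
7 0.745 0.695 102.666
final: 102.666 2.795

Arc 1: start y=19.060, vy=7.570 → t=2.851, apex=21.925, x_land=22.210, impact vy=-20.941
  bounce: vy ← 0.75·20.941 = 15.705
Arc 2: start y=0.000, vy=15.705 → t=3.141, apex=12.333, x_land=46.679, impact vy=-15.705
  bounce: vy ← 0.75·15.705 = 11.779
Arc 3: start y=0.000, vy=11.779 → t=2.356, apex=6.937, x_land=65.030, impact vy=-11.779
  bounce: vy ← 0.75·11.779 = 8.834
Arc 4: start y=0.000, vy=8.834 → t=1.767, apex=3.902, x_land=78.794, impact vy=-8.834
  bounce: vy ← 0.75·8.834 = 6.626
Arc 5: start y=0.000, vy=6.626 → t=1.325, apex=2.195, x_land=89.117, impact vy=-6.626
  bounce: vy ← 0.75·6.626 = 4.969
Arc 6: start y=0.000, vy=4.969 → t=0.994, apex=1.235, x_land=96.859, impact vy=-4.969
  bounce: vy ← 0.75·4.969 = 3.727
Arc 7: start y=0.000, vy=3.727 → t=0.745, apex=0.695, x_land=102.666, impact vy=-3.727
  bounce: vy ← 0.75·3.727 = 2.795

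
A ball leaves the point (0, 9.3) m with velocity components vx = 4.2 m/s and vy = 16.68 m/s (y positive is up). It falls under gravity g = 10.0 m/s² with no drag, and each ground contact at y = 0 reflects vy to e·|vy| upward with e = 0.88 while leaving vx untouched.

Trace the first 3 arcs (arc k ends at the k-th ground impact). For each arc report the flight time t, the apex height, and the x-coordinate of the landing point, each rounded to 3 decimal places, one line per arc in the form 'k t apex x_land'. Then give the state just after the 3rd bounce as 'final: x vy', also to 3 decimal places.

1 3.823 23.211 16.055
2 3.792 17.975 31.982
3 3.337 13.920 45.997
final: 45.997 14.683

Arc 1: start y=9.300, vy=16.680 → t=3.823, apex=23.211, x_land=16.055, impact vy=-21.546
  bounce: vy ← 0.88·21.546 = 18.960
Arc 2: start y=0.000, vy=18.960 → t=3.792, apex=17.975, x_land=31.982, impact vy=-18.960
  bounce: vy ← 0.88·18.960 = 16.685
Arc 3: start y=0.000, vy=16.685 → t=3.337, apex=13.920, x_land=45.997, impact vy=-16.685
  bounce: vy ← 0.88·16.685 = 14.683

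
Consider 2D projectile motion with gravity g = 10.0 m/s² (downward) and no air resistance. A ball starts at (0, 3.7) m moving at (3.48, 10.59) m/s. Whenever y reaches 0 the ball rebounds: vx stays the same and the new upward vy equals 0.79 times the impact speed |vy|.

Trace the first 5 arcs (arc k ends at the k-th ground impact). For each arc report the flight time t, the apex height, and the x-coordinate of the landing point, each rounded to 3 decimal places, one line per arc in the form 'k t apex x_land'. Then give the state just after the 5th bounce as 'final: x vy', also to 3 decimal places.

1 2.423 9.307 8.433
2 2.156 5.809 15.935
3 1.703 3.625 21.862
4 1.345 2.263 26.543
5 1.063 1.412 30.242
final: 30.242 4.198

Arc 1: start y=3.700, vy=10.590 → t=2.423, apex=9.307, x_land=8.433, impact vy=-13.644
  bounce: vy ← 0.79·13.644 = 10.778
Arc 2: start y=0.000, vy=10.778 → t=2.156, apex=5.809, x_land=15.935, impact vy=-10.778
  bounce: vy ← 0.79·10.778 = 8.515
Arc 3: start y=0.000, vy=8.515 → t=1.703, apex=3.625, x_land=21.862, impact vy=-8.515
  bounce: vy ← 0.79·8.515 = 6.727
Arc 4: start y=0.000, vy=6.727 → t=1.345, apex=2.263, x_land=26.543, impact vy=-6.727
  bounce: vy ← 0.79·6.727 = 5.314
Arc 5: start y=0.000, vy=5.314 → t=1.063, apex=1.412, x_land=30.242, impact vy=-5.314
  bounce: vy ← 0.79·5.314 = 4.198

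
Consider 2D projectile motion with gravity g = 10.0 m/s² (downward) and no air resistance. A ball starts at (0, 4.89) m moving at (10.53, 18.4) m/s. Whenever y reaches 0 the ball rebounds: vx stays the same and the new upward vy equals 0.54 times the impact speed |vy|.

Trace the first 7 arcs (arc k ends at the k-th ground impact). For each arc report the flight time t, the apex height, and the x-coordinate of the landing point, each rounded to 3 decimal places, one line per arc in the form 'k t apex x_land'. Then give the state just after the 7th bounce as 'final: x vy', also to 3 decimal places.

Arc 1: start y=4.890, vy=18.400 → t=3.929, apex=21.818, x_land=41.372, impact vy=-20.889
  bounce: vy ← 0.54·20.889 = 11.280
Arc 2: start y=0.000, vy=11.280 → t=2.256, apex=6.362, x_land=65.128, impact vy=-11.280
  bounce: vy ← 0.54·11.280 = 6.091
Arc 3: start y=0.000, vy=6.091 → t=1.218, apex=1.855, x_land=77.956, impact vy=-6.091
  bounce: vy ← 0.54·6.091 = 3.289
Arc 4: start y=0.000, vy=3.289 → t=0.658, apex=0.541, x_land=84.883, impact vy=-3.289
  bounce: vy ← 0.54·3.289 = 1.776
Arc 5: start y=0.000, vy=1.776 → t=0.355, apex=0.158, x_land=88.624, impact vy=-1.776
  bounce: vy ← 0.54·1.776 = 0.959
Arc 6: start y=0.000, vy=0.959 → t=0.192, apex=0.046, x_land=90.644, impact vy=-0.959
  bounce: vy ← 0.54·0.959 = 0.518
Arc 7: start y=0.000, vy=0.518 → t=0.104, apex=0.013, x_land=91.735, impact vy=-0.518
  bounce: vy ← 0.54·0.518 = 0.280

1 3.929 21.818 41.372
2 2.256 6.362 65.128
3 1.218 1.855 77.956
4 0.658 0.541 84.883
5 0.355 0.158 88.624
6 0.192 0.046 90.644
7 0.104 0.013 91.735
final: 91.735 0.280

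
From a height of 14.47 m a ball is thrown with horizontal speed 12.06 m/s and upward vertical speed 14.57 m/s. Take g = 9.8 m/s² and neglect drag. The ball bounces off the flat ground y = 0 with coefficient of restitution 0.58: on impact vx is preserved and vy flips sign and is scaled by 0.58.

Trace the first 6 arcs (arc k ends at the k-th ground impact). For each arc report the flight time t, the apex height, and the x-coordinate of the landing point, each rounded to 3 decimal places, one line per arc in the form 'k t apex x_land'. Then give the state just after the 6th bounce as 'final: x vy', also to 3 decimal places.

1 3.759 25.301 45.334
2 2.636 8.511 77.123
3 1.529 2.863 95.561
4 0.887 0.963 106.254
5 0.514 0.324 112.457
6 0.298 0.109 116.054
final: 116.054 0.848

Arc 1: start y=14.470, vy=14.570 → t=3.759, apex=25.301, x_land=45.334, impact vy=-22.269
  bounce: vy ← 0.58·22.269 = 12.916
Arc 2: start y=0.000, vy=12.916 → t=2.636, apex=8.511, x_land=77.123, impact vy=-12.916
  bounce: vy ← 0.58·12.916 = 7.491
Arc 3: start y=0.000, vy=7.491 → t=1.529, apex=2.863, x_land=95.561, impact vy=-7.491
  bounce: vy ← 0.58·7.491 = 4.345
Arc 4: start y=0.000, vy=4.345 → t=0.887, apex=0.963, x_land=106.254, impact vy=-4.345
  bounce: vy ← 0.58·4.345 = 2.520
Arc 5: start y=0.000, vy=2.520 → t=0.514, apex=0.324, x_land=112.457, impact vy=-2.520
  bounce: vy ← 0.58·2.520 = 1.462
Arc 6: start y=0.000, vy=1.462 → t=0.298, apex=0.109, x_land=116.054, impact vy=-1.462
  bounce: vy ← 0.58·1.462 = 0.848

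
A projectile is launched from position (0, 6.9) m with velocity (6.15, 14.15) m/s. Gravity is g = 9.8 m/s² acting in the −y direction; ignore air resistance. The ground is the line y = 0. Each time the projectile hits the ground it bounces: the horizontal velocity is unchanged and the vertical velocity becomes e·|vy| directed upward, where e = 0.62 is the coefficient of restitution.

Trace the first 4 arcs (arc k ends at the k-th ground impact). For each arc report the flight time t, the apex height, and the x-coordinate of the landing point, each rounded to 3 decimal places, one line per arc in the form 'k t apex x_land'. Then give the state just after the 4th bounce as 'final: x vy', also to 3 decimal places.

1 3.313 17.115 20.374
2 2.317 6.579 34.626
3 1.437 2.529 43.463
4 0.891 0.972 48.942
final: 48.942 2.706

Arc 1: start y=6.900, vy=14.150 → t=3.313, apex=17.115, x_land=20.374, impact vy=-18.316
  bounce: vy ← 0.62·18.316 = 11.356
Arc 2: start y=0.000, vy=11.356 → t=2.317, apex=6.579, x_land=34.626, impact vy=-11.356
  bounce: vy ← 0.62·11.356 = 7.041
Arc 3: start y=0.000, vy=7.041 → t=1.437, apex=2.529, x_land=43.463, impact vy=-7.041
  bounce: vy ← 0.62·7.041 = 4.365
Arc 4: start y=0.000, vy=4.365 → t=0.891, apex=0.972, x_land=48.942, impact vy=-4.365
  bounce: vy ← 0.62·4.365 = 2.706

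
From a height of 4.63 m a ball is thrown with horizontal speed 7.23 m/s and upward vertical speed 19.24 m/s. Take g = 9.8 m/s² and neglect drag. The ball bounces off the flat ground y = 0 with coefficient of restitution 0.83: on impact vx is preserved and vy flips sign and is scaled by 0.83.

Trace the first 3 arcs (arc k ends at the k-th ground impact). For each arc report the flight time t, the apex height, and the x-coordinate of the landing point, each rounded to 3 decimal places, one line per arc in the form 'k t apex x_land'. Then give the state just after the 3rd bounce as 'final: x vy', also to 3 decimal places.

1 4.154 23.517 30.033
2 3.637 16.201 56.326
3 3.018 11.161 78.149
final: 78.149 12.276

Arc 1: start y=4.630, vy=19.240 → t=4.154, apex=23.517, x_land=30.033, impact vy=-21.469
  bounce: vy ← 0.83·21.469 = 17.819
Arc 2: start y=0.000, vy=17.819 → t=3.637, apex=16.201, x_land=56.326, impact vy=-17.819
  bounce: vy ← 0.83·17.819 = 14.790
Arc 3: start y=0.000, vy=14.790 → t=3.018, apex=11.161, x_land=78.149, impact vy=-14.790
  bounce: vy ← 0.83·14.790 = 12.276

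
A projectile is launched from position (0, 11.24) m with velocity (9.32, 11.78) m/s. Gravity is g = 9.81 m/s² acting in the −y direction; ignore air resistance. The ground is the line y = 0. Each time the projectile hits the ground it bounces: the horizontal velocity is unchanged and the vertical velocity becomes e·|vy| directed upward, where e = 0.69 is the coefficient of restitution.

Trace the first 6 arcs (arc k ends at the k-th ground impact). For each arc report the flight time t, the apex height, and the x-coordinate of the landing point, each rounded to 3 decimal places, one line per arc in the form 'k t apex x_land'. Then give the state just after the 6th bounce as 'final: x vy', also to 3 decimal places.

1 3.133 18.313 29.200
2 2.666 8.719 54.051
3 1.840 4.151 71.199
4 1.270 1.976 83.031
5 0.876 0.941 91.195
6 0.604 0.448 96.828
final: 96.828 2.046

Arc 1: start y=11.240, vy=11.780 → t=3.133, apex=18.313, x_land=29.200, impact vy=-18.955
  bounce: vy ← 0.69·18.955 = 13.079
Arc 2: start y=0.000, vy=13.079 → t=2.666, apex=8.719, x_land=54.051, impact vy=-13.079
  bounce: vy ← 0.69·13.079 = 9.025
Arc 3: start y=0.000, vy=9.025 → t=1.840, apex=4.151, x_land=71.199, impact vy=-9.025
  bounce: vy ← 0.69·9.025 = 6.227
Arc 4: start y=0.000, vy=6.227 → t=1.270, apex=1.976, x_land=83.031, impact vy=-6.227
  bounce: vy ← 0.69·6.227 = 4.297
Arc 5: start y=0.000, vy=4.297 → t=0.876, apex=0.941, x_land=91.195, impact vy=-4.297
  bounce: vy ← 0.69·4.297 = 2.965
Arc 6: start y=0.000, vy=2.965 → t=0.604, apex=0.448, x_land=96.828, impact vy=-2.965
  bounce: vy ← 0.69·2.965 = 2.046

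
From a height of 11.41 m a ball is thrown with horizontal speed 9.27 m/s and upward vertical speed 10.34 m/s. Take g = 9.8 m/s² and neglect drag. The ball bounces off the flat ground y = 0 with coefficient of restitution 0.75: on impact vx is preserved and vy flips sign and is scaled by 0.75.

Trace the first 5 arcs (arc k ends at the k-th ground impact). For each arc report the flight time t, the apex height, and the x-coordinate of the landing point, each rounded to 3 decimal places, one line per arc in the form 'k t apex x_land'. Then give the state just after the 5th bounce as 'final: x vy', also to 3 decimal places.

Arc 1: start y=11.410, vy=10.340 → t=2.910, apex=16.865, x_land=26.979, impact vy=-18.181
  bounce: vy ← 0.75·18.181 = 13.636
Arc 2: start y=0.000, vy=13.636 → t=2.783, apex=9.486, x_land=52.775, impact vy=-13.636
  bounce: vy ← 0.75·13.636 = 10.227
Arc 3: start y=0.000, vy=10.227 → t=2.087, apex=5.336, x_land=72.123, impact vy=-10.227
  bounce: vy ← 0.75·10.227 = 7.670
Arc 4: start y=0.000, vy=7.670 → t=1.565, apex=3.002, x_land=86.634, impact vy=-7.670
  bounce: vy ← 0.75·7.670 = 5.753
Arc 5: start y=0.000, vy=5.753 → t=1.174, apex=1.688, x_land=97.517, impact vy=-5.753
  bounce: vy ← 0.75·5.753 = 4.314

1 2.910 16.865 26.979
2 2.783 9.486 52.775
3 2.087 5.336 72.123
4 1.565 3.002 86.634
5 1.174 1.688 97.517
final: 97.517 4.314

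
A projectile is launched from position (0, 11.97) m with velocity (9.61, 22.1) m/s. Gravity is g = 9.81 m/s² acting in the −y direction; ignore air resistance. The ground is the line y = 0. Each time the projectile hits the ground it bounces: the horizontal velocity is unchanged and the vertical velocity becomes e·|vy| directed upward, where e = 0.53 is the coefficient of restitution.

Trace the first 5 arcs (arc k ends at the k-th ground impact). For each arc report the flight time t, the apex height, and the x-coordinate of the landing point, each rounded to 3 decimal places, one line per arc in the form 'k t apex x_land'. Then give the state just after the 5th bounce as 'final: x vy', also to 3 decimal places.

1 4.994 36.863 47.995
2 2.906 10.355 75.921
3 1.540 2.909 90.721
4 0.816 0.817 98.566
5 0.433 0.230 102.723
final: 102.723 1.125

Arc 1: start y=11.970, vy=22.100 → t=4.994, apex=36.863, x_land=47.995, impact vy=-26.894
  bounce: vy ← 0.53·26.894 = 14.254
Arc 2: start y=0.000, vy=14.254 → t=2.906, apex=10.355, x_land=75.921, impact vy=-14.254
  bounce: vy ← 0.53·14.254 = 7.554
Arc 3: start y=0.000, vy=7.554 → t=1.540, apex=2.909, x_land=90.721, impact vy=-7.554
  bounce: vy ← 0.53·7.554 = 4.004
Arc 4: start y=0.000, vy=4.004 → t=0.816, apex=0.817, x_land=98.566, impact vy=-4.004
  bounce: vy ← 0.53·4.004 = 2.122
Arc 5: start y=0.000, vy=2.122 → t=0.433, apex=0.230, x_land=102.723, impact vy=-2.122
  bounce: vy ← 0.53·2.122 = 1.125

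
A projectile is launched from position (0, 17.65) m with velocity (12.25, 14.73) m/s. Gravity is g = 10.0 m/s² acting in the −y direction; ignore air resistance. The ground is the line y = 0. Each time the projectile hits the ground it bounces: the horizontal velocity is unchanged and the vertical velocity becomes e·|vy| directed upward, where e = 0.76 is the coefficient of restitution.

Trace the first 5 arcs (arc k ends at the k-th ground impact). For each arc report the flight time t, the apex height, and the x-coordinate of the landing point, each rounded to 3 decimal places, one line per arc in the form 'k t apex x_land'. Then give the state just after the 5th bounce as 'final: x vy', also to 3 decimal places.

1 3.860 28.499 47.290
2 3.629 16.461 91.744
3 2.758 9.508 125.528
4 2.096 5.492 151.205
5 1.593 3.172 170.719
final: 170.719 6.053

Arc 1: start y=17.650, vy=14.730 → t=3.860, apex=28.499, x_land=47.290, impact vy=-23.874
  bounce: vy ← 0.76·23.874 = 18.144
Arc 2: start y=0.000, vy=18.144 → t=3.629, apex=16.461, x_land=91.744, impact vy=-18.144
  bounce: vy ← 0.76·18.144 = 13.790
Arc 3: start y=0.000, vy=13.790 → t=2.758, apex=9.508, x_land=125.528, impact vy=-13.790
  bounce: vy ← 0.76·13.790 = 10.480
Arc 4: start y=0.000, vy=10.480 → t=2.096, apex=5.492, x_land=151.205, impact vy=-10.480
  bounce: vy ← 0.76·10.480 = 7.965
Arc 5: start y=0.000, vy=7.965 → t=1.593, apex=3.172, x_land=170.719, impact vy=-7.965
  bounce: vy ← 0.76·7.965 = 6.053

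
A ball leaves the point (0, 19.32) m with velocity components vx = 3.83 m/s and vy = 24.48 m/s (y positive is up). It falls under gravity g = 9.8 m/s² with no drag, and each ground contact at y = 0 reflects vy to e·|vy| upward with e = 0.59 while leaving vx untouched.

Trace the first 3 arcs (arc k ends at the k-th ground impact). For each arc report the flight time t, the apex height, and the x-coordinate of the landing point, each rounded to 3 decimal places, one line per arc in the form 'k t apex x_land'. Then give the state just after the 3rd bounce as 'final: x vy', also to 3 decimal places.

Arc 1: start y=19.320, vy=24.480 → t=5.689, apex=49.895, x_land=21.789, impact vy=-31.272
  bounce: vy ← 0.59·31.272 = 18.451
Arc 2: start y=0.000, vy=18.451 → t=3.765, apex=17.368, x_land=36.210, impact vy=-18.451
  bounce: vy ← 0.59·18.451 = 10.886
Arc 3: start y=0.000, vy=10.886 → t=2.222, apex=6.046, x_land=44.719, impact vy=-10.886
  bounce: vy ← 0.59·10.886 = 6.423

1 5.689 49.895 21.789
2 3.765 17.368 36.210
3 2.222 6.046 44.719
final: 44.719 6.423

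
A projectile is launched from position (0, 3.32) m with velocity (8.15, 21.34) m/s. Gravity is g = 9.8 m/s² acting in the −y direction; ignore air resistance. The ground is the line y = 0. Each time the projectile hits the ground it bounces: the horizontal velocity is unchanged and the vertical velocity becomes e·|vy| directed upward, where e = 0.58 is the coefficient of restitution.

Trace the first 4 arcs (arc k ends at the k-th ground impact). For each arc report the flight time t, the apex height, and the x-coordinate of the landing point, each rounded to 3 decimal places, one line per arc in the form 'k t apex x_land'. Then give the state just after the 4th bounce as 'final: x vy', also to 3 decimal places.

Arc 1: start y=3.320, vy=21.340 → t=4.505, apex=26.554, x_land=36.720, impact vy=-22.814
  bounce: vy ← 0.58·22.814 = 13.232
Arc 2: start y=0.000, vy=13.232 → t=2.700, apex=8.933, x_land=58.728, impact vy=-13.232
  bounce: vy ← 0.58·13.232 = 7.675
Arc 3: start y=0.000, vy=7.675 → t=1.566, apex=3.005, x_land=71.493, impact vy=-7.675
  bounce: vy ← 0.58·7.675 = 4.451
Arc 4: start y=0.000, vy=4.451 → t=0.908, apex=1.011, x_land=78.896, impact vy=-4.451
  bounce: vy ← 0.58·4.451 = 2.582

1 4.505 26.554 36.720
2 2.700 8.933 58.728
3 1.566 3.005 71.493
4 0.908 1.011 78.896
final: 78.896 2.582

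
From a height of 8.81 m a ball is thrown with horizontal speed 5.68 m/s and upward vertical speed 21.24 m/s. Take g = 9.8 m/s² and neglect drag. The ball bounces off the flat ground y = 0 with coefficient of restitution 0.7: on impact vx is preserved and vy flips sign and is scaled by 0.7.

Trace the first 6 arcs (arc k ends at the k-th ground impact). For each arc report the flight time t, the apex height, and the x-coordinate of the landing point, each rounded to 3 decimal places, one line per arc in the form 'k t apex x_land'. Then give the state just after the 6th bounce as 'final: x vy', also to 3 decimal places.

Arc 1: start y=8.810, vy=21.240 → t=4.716, apex=31.827, x_land=26.787, impact vy=-24.976
  bounce: vy ← 0.7·24.976 = 17.483
Arc 2: start y=0.000, vy=17.483 → t=3.568, apex=15.595, x_land=47.053, impact vy=-17.483
  bounce: vy ← 0.7·17.483 = 12.238
Arc 3: start y=0.000, vy=12.238 → t=2.498, apex=7.642, x_land=61.240, impact vy=-12.238
  bounce: vy ← 0.7·12.238 = 8.567
Arc 4: start y=0.000, vy=8.567 → t=1.748, apex=3.744, x_land=71.170, impact vy=-8.567
  bounce: vy ← 0.7·8.567 = 5.997
Arc 5: start y=0.000, vy=5.997 → t=1.224, apex=1.835, x_land=78.121, impact vy=-5.997
  bounce: vy ← 0.7·5.997 = 4.198
Arc 6: start y=0.000, vy=4.198 → t=0.857, apex=0.899, x_land=82.987, impact vy=-4.198
  bounce: vy ← 0.7·4.198 = 2.938

1 4.716 31.827 26.787
2 3.568 15.595 47.053
3 2.498 7.642 61.240
4 1.748 3.744 71.170
5 1.224 1.835 78.121
6 0.857 0.899 82.987
final: 82.987 2.938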